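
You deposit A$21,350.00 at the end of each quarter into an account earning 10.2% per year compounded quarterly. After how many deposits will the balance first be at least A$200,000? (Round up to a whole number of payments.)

9 payments

Periodic rate r = 0.102/4 per quarter; n is counted in quarters.
Ordinary annuity FV: 200,000 = 21,350 × [((1+r)^n − 1)/r].
(1+r)^n = 1 + 200,000 × r / 21,350, so n = ln(1 + 200,000·r/21,350) / ln(1+r) = 8.51.
Round up to a whole number of payments: n = 9.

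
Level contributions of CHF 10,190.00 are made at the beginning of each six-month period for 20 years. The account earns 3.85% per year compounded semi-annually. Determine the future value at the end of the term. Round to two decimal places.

This is an annuity due: 40 deposits of CHF 10,190.00 at the beginning of each six-month period.
Periodic rate r = 0.0385/2 per half-year; n is counted in half-years.
FV = PMT × [((1+r)^n − 1)/r] × (1+r) = 10,190 × [(1+r)^40 − 1] / r × (1+r) = CHF 617,245.22

CHF 617,245.22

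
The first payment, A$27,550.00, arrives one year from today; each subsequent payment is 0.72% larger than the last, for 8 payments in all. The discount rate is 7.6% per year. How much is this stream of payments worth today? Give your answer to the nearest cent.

Periodic rate r = 0.076 per year.
Growing ordinary annuity: PV = PMT₁ × [1 − ((1+g)/(1+r))^n] / (r − g) = 27,550 × [1 − ((1+0.0072)/(1+r))^8] / (r − 0.0072) = A$164,409.57.

A$164,409.57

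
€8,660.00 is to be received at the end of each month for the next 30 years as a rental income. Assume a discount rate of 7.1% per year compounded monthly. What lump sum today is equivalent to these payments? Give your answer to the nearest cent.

This is an ordinary annuity: 360 payments of €8,660.00 at the end of each month.
Periodic rate r = 0.071/12 per month; n is counted in months.
PV = PMT × [(1 − (1+r)^−n)/r] = 8,660 × [1 − (1+r)^−360] / r = €1,288,629.19

€1,288,629.19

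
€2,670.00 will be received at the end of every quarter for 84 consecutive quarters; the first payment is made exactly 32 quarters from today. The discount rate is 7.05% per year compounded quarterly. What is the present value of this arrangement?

€67,823.93

Ordinary annuity of 84 payments, first payment at period 32.
Periodic rate r = 0.0705/4 per quarter; n is counted in quarters.
The ordinary-annuity PV formula values the stream one period before the first payment (period 31); discount that back 31 periods:
PV₀ = 2,670 × [1 − (1+r)^−84] / r × (1+r)^−31 = €67,823.93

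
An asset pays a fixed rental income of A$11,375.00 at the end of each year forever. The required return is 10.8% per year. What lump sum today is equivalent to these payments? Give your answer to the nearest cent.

A$105,324.07

Periodic rate r = 0.108 per year.
Level perpetuity: PV = PMT / r = 11,375 / (0.108) = A$105,324.07.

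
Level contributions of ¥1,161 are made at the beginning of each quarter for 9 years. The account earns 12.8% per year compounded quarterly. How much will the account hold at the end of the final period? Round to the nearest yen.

This is an annuity due: 36 deposits of ¥1,161 at the beginning of each quarter.
Periodic rate r = 0.128/4 per quarter; n is counted in quarters.
FV = PMT × [((1+r)^n − 1)/r] × (1+r) = 1,161 × [(1+r)^36 − 1] / r × (1+r) = ¥78,925

¥78,925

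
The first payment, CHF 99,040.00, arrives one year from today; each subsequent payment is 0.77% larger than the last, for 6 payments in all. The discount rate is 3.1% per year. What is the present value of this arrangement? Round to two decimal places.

Periodic rate r = 0.031 per year.
Growing ordinary annuity: PV = PMT₁ × [1 − ((1+g)/(1+r))^n] / (r − g) = 99,040 × [1 − ((1+0.0077)/(1+r))^6] / (r − 0.0077) = CHF 544,773.01.

CHF 544,773.01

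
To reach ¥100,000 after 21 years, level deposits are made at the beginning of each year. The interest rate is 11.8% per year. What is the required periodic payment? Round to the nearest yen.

Level annuity due; solve FV = PMT × [((1+r)^n − 1)/r] × (1+r) for PMT.
Periodic rate r = 0.118 per year.
With n = 21: PMT = 100,000 / ([((1+r)^n − 1)/r] × (1+r)) = ¥1,122

¥1,122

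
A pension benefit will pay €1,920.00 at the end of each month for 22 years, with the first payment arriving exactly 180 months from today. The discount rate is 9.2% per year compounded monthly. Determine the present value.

€55,324.18

Ordinary annuity of 264 payments, first payment at period 180.
Periodic rate r = 0.092/12 per month; n is counted in months.
The ordinary-annuity PV formula values the stream one period before the first payment (period 179); discount that back 179 periods:
PV₀ = 1,920 × [1 − (1+r)^−264] / r × (1+r)^−179 = €55,324.18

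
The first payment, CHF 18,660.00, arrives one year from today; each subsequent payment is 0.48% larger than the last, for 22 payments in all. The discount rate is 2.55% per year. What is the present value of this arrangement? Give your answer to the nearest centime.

CHF 325,865.62

Periodic rate r = 0.0255 per year.
Growing ordinary annuity: PV = PMT₁ × [1 − ((1+g)/(1+r))^n] / (r − g) = 18,660 × [1 − ((1+0.0048)/(1+r))^22] / (r − 0.0048) = CHF 325,865.62.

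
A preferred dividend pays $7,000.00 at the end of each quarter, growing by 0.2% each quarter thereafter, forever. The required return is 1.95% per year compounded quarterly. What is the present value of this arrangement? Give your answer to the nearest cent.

Periodic rate r = 0.0195/4 per quarter.
Growing perpetuity (Gordon): PV = PMT₁ / (r − g) = 7,000 / (r − 0.002) = $2,434,782.61.

$2,434,782.61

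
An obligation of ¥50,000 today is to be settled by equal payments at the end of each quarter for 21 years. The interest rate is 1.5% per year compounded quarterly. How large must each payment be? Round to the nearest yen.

¥695

Level ordinary annuity; solve PV = PMT × [(1 − (1+r)^−n)/r] for PMT.
Periodic rate r = 0.015/4 per quarter; n is counted in quarters.
With n = 84: PMT = 50,000 / ([(1 − (1+r)^−n)/r]) = ¥695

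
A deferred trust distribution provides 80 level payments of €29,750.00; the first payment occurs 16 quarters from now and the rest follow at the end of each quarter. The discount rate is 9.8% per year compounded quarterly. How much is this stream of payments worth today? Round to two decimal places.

€722,770.85

Ordinary annuity of 80 payments, first payment at period 16.
Periodic rate r = 0.098/4 per quarter; n is counted in quarters.
The ordinary-annuity PV formula values the stream one period before the first payment (period 15); discount that back 15 periods:
PV₀ = 29,750 × [1 − (1+r)^−80] / r × (1+r)^−15 = €722,770.85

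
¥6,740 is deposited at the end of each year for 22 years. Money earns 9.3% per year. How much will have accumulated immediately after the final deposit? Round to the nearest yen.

This is an ordinary annuity: 22 deposits of ¥6,740 at the end of each year.
Periodic rate r = 0.093 per year.
FV = PMT × [((1+r)^n − 1)/r] = 6,740 × [(1+r)^22 − 1] / r = ¥440,176

¥440,176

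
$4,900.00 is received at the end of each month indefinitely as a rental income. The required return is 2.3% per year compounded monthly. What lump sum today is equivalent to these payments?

Periodic rate r = 0.023/12 per month.
Level perpetuity: PV = PMT / r = 4,900 / (0.023/12) = $2,556,521.74.

$2,556,521.74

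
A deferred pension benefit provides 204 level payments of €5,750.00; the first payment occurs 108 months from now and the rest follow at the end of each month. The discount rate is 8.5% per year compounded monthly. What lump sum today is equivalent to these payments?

€291,061.30

Ordinary annuity of 204 payments, first payment at period 108.
Periodic rate r = 0.085/12 per month; n is counted in months.
The ordinary-annuity PV formula values the stream one period before the first payment (period 107); discount that back 107 periods:
PV₀ = 5,750 × [1 − (1+r)^−204] / r × (1+r)^−107 = €291,061.30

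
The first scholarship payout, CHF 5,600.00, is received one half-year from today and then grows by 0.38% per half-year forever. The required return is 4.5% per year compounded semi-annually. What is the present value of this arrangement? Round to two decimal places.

Periodic rate r = 0.045/2 per half-year.
Growing perpetuity (Gordon): PV = PMT₁ / (r − g) = 5,600 / (r − 0.0038) = CHF 299,465.24.

CHF 299,465.24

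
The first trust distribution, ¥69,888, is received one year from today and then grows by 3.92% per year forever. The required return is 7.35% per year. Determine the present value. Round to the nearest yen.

¥2,037,551

Periodic rate r = 0.0735 per year.
Growing perpetuity (Gordon): PV = PMT₁ / (r − g) = 69,888 / (r − 0.0392) = ¥2,037,551.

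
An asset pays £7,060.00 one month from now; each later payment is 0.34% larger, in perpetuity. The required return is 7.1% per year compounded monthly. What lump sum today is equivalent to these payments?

Periodic rate r = 0.071/12 per month.
Growing perpetuity (Gordon): PV = PMT₁ / (r − g) = 7,060 / (r − 0.0034) = £2,805,298.01.

£2,805,298.01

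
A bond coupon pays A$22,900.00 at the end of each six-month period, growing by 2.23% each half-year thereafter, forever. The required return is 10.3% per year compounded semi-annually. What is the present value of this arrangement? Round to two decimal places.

Periodic rate r = 0.103/2 per half-year.
Growing perpetuity (Gordon): PV = PMT₁ / (r − g) = 22,900 / (r − 0.0223) = A$784,246.58.

A$784,246.58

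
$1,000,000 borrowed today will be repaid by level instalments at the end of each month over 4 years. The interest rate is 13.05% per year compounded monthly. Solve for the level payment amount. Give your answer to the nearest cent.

Level ordinary annuity; solve PV = PMT × [(1 − (1+r)^−n)/r] for PMT.
Periodic rate r = 0.1305/12 per month; n is counted in months.
With n = 48: PMT = 1,000,000 / ([(1 − (1+r)^−n)/r]) = $26,852.32

$26,852.32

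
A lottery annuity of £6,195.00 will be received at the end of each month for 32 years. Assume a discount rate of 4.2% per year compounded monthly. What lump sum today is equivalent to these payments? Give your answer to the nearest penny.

This is an ordinary annuity: 384 payments of £6,195.00 at the end of each month.
Periodic rate r = 0.042/12 per month; n is counted in months.
PV = PMT × [(1 − (1+r)^−n)/r] = 6,195 × [1 − (1+r)^−384] / r = £1,307,298.86

£1,307,298.86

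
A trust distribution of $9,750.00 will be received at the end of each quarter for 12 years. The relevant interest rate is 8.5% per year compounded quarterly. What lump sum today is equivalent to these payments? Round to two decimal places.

This is an ordinary annuity: 48 payments of $9,750.00 at the end of each quarter.
Periodic rate r = 0.085/4 per quarter; n is counted in quarters.
PV = PMT × [(1 − (1+r)^−n)/r] = 9,750 × [1 − (1+r)^−48] / r = $291,596.55

$291,596.55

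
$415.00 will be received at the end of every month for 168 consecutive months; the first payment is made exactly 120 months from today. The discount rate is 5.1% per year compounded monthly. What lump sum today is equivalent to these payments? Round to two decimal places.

$30,039.31

Ordinary annuity of 168 payments, first payment at period 120.
Periodic rate r = 0.051/12 per month; n is counted in months.
The ordinary-annuity PV formula values the stream one period before the first payment (period 119); discount that back 119 periods:
PV₀ = 415 × [1 − (1+r)^−168] / r × (1+r)^−119 = $30,039.31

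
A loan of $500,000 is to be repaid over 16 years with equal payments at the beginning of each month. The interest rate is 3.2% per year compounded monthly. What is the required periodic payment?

$3,322.01

Level annuity due; solve PV = PMT × [(1 − (1+r)^−n)/r] × (1+r) for PMT.
Periodic rate r = 0.032/12 per month; n is counted in months.
With n = 192: PMT = 500,000 / ([(1 − (1+r)^−n)/r] × (1+r)) = $3,322.01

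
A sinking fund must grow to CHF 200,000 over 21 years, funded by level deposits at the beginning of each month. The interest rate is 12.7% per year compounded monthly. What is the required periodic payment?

Level annuity due; solve FV = PMT × [((1+r)^n − 1)/r] × (1+r) for PMT.
Periodic rate r = 0.127/12 per month; n is counted in months.
With n = 252: PMT = 200,000 / ([((1+r)^n − 1)/r] × (1+r)) = CHF 158.72

CHF 158.72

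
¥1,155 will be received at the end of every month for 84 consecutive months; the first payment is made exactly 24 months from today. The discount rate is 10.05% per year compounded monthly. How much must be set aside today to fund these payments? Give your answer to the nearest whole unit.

Ordinary annuity of 84 payments, first payment at period 24.
Periodic rate r = 0.1005/12 per month; n is counted in months.
The ordinary-annuity PV formula values the stream one period before the first payment (period 23); discount that back 23 periods:
PV₀ = 1,155 × [1 − (1+r)^−84] / r × (1+r)^−23 = ¥57,340

¥57,340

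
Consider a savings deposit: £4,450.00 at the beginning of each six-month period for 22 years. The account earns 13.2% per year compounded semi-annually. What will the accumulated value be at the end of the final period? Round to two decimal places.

£1,124,564.00

This is an annuity due: 44 deposits of £4,450.00 at the beginning of each six-month period.
Periodic rate r = 0.132/2 per half-year; n is counted in half-years.
FV = PMT × [((1+r)^n − 1)/r] × (1+r) = 4,450 × [(1+r)^44 − 1] / r × (1+r) = £1,124,564.00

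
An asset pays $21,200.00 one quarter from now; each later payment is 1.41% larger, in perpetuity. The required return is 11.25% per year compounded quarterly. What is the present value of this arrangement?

Periodic rate r = 0.1125/4 per quarter.
Growing perpetuity (Gordon): PV = PMT₁ / (r − g) = 21,200 / (r − 0.0141) = $1,511,586.45.

$1,511,586.45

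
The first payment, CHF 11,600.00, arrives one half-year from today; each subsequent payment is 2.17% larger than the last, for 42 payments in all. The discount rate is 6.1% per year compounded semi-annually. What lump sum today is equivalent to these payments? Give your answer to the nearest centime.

Periodic rate r = 0.061/2 per half-year; n is counted in half-years.
Growing ordinary annuity: PV = PMT₁ × [1 − ((1+g)/(1+r))^n] / (r − g) = 11,600 × [1 − ((1+0.0217)/(1+r))^42] / (r − 0.0217) = CHF 398,702.42.

CHF 398,702.42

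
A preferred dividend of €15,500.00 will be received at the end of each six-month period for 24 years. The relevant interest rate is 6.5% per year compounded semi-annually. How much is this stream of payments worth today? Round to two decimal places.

€374,186.42

This is an ordinary annuity: 48 payments of €15,500.00 at the end of each six-month period.
Periodic rate r = 0.065/2 per half-year; n is counted in half-years.
PV = PMT × [(1 − (1+r)^−n)/r] = 15,500 × [1 − (1+r)^−48] / r = €374,186.42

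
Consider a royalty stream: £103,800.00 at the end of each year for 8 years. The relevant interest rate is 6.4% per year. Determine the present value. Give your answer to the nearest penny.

This is an ordinary annuity: 8 payments of £103,800.00 at the end of each year.
Periodic rate r = 0.064 per year.
PV = PMT × [(1 − (1+r)^−n)/r] = 103,800 × [1 − (1+r)^−8] / r = £634,494.93

£634,494.93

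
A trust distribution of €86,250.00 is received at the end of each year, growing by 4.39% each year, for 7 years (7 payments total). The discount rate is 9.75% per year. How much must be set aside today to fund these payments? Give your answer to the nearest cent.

€475,763.49

Periodic rate r = 0.0975 per year.
Growing ordinary annuity: PV = PMT₁ × [1 − ((1+g)/(1+r))^n] / (r − g) = 86,250 × [1 − ((1+0.0439)/(1+r))^7] / (r − 0.0439) = €475,763.49.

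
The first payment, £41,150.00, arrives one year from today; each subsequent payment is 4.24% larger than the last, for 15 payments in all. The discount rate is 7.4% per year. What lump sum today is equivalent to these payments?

Periodic rate r = 0.074 per year.
Growing ordinary annuity: PV = PMT₁ × [1 − ((1+g)/(1+r))^n] / (r − g) = 41,150 × [1 − ((1+0.0424)/(1+r))^15] / (r − 0.0424) = £470,193.64.

£470,193.64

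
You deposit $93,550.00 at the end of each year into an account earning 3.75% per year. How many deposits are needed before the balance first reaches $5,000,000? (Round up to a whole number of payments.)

Periodic rate r = 0.0375 per year.
Ordinary annuity FV: 5,000,000 = 93,550 × [((1+r)^n − 1)/r].
(1+r)^n = 1 + 5,000,000 × r / 93,550, so n = ln(1 + 5,000,000·r/93,550) / ln(1+r) = 29.88.
Round up to a whole number of payments: n = 30.

30 payments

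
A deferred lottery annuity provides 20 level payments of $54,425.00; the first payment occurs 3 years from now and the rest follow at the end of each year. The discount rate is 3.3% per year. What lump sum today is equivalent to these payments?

Ordinary annuity of 20 payments, first payment at period 3.
Periodic rate r = 0.033 per year.
The ordinary-annuity PV formula values the stream one period before the first payment (period 2); discount that back 2 periods:
PV₀ = 54,425 × [1 − (1+r)^−20] / r × (1+r)^−2 = $738,173.88

$738,173.88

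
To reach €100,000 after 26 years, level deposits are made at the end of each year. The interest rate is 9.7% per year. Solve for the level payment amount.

€960.28

Level ordinary annuity; solve FV = PMT × [((1+r)^n − 1)/r] for PMT.
Periodic rate r = 0.097 per year.
With n = 26: PMT = 100,000 / ([((1+r)^n − 1)/r]) = €960.28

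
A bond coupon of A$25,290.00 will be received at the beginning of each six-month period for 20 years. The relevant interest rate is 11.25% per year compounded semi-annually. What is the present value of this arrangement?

This is an annuity due: 40 payments of A$25,290.00 at the beginning of each six-month period.
Periodic rate r = 0.1125/2 per half-year; n is counted in half-years.
PV = PMT × [(1 − (1+r)^−n)/r] × (1+r) = 25,290 × [1 − (1+r)^−40] / r × (1+r) = A$421,688.47

A$421,688.47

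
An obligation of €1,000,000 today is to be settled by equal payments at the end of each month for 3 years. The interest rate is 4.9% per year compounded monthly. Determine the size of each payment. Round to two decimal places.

€29,926.02

Level ordinary annuity; solve PV = PMT × [(1 − (1+r)^−n)/r] for PMT.
Periodic rate r = 0.049/12 per month; n is counted in months.
With n = 36: PMT = 1,000,000 / ([(1 − (1+r)^−n)/r]) = €29,926.02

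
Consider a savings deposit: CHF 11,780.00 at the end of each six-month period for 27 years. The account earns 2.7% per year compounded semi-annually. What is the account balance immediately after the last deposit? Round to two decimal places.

This is an ordinary annuity: 54 deposits of CHF 11,780.00 at the end of each six-month period.
Periodic rate r = 0.027/2 per half-year; n is counted in half-years.
FV = PMT × [((1+r)^n − 1)/r] = 11,780 × [(1+r)^54 − 1] / r = CHF 927,497.27

CHF 927,497.27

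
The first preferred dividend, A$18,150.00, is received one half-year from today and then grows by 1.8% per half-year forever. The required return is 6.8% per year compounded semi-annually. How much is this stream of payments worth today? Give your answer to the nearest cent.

Periodic rate r = 0.068/2 per half-year.
Growing perpetuity (Gordon): PV = PMT₁ / (r − g) = 18,150 / (r − 0.018) = A$1,134,375.00.

A$1,134,375.00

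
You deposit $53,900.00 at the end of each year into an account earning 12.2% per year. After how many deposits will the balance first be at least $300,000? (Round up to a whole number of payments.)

Periodic rate r = 0.122 per year.
Ordinary annuity FV: 300,000 = 53,900 × [((1+r)^n − 1)/r].
(1+r)^n = 1 + 300,000 × r / 53,900, so n = ln(1 + 300,000·r/53,900) / ln(1+r) = 4.50.
Round up to a whole number of payments: n = 5.

5 payments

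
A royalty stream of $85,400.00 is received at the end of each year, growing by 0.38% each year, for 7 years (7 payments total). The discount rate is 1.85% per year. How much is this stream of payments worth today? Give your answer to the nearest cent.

Periodic rate r = 0.0185 per year.
Growing ordinary annuity: PV = PMT₁ × [1 − ((1+g)/(1+r))^n] / (r − g) = 85,400 × [1 − ((1+0.0038)/(1+r))^7] / (r − 0.0038) = $562,130.20.

$562,130.20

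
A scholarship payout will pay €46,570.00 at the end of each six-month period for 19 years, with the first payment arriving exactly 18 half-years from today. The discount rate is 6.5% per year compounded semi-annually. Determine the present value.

€585,182.66

Ordinary annuity of 38 payments, first payment at period 18.
Periodic rate r = 0.065/2 per half-year; n is counted in half-years.
The ordinary-annuity PV formula values the stream one period before the first payment (period 17); discount that back 17 periods:
PV₀ = 46,570 × [1 − (1+r)^−38] / r × (1+r)^−17 = €585,182.66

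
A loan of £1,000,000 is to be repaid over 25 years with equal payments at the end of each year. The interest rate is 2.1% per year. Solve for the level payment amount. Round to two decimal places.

£51,823.72

Level ordinary annuity; solve PV = PMT × [(1 − (1+r)^−n)/r] for PMT.
Periodic rate r = 0.021 per year.
With n = 25: PMT = 1,000,000 / ([(1 − (1+r)^−n)/r]) = £51,823.72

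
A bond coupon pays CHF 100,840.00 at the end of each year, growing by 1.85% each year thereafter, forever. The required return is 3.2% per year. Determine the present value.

Periodic rate r = 0.032 per year.
Growing perpetuity (Gordon): PV = PMT₁ / (r − g) = 100,840 / (r − 0.0185) = CHF 7,469,629.63.

CHF 7,469,629.63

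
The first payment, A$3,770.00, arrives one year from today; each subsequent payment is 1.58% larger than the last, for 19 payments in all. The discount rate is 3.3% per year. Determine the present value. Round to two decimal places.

A$59,868.81

Periodic rate r = 0.033 per year.
Growing ordinary annuity: PV = PMT₁ × [1 − ((1+g)/(1+r))^n] / (r − g) = 3,770 × [1 − ((1+0.0158)/(1+r))^19] / (r − 0.0158) = A$59,868.81.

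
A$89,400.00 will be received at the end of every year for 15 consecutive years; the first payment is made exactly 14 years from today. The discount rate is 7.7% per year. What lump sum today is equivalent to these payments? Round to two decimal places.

Ordinary annuity of 15 payments, first payment at period 14.
Periodic rate r = 0.077 per year.
The ordinary-annuity PV formula values the stream one period before the first payment (period 13); discount that back 13 periods:
PV₀ = 89,400 × [1 − (1+r)^−15] / r × (1+r)^−13 = A$297,150.56

A$297,150.56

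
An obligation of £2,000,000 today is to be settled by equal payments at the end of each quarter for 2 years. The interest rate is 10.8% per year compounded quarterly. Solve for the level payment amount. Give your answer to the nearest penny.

£281,318.40

Level ordinary annuity; solve PV = PMT × [(1 − (1+r)^−n)/r] for PMT.
Periodic rate r = 0.108/4 per quarter; n is counted in quarters.
With n = 8: PMT = 2,000,000 / ([(1 − (1+r)^−n)/r]) = £281,318.40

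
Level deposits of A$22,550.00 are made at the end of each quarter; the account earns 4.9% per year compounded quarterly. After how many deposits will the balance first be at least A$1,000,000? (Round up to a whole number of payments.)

36 payments

Periodic rate r = 0.049/4 per quarter; n is counted in quarters.
Ordinary annuity FV: 1,000,000 = 22,550 × [((1+r)^n − 1)/r].
(1+r)^n = 1 + 1,000,000 × r / 22,550, so n = ln(1 + 1,000,000·r/22,550) / ln(1+r) = 35.64.
Round up to a whole number of payments: n = 36.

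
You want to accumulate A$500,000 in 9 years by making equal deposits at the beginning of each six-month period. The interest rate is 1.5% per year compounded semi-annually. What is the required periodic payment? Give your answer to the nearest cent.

Level annuity due; solve FV = PMT × [((1+r)^n − 1)/r] × (1+r) for PMT.
Periodic rate r = 0.015/2 per half-year; n is counted in half-years.
With n = 18: PMT = 500,000 / ([((1+r)^n − 1)/r] × (1+r)) = A$25,854.92

A$25,854.92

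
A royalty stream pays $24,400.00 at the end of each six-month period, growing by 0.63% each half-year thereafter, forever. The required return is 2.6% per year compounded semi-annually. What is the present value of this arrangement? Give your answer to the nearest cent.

Periodic rate r = 0.026/2 per half-year.
Growing perpetuity (Gordon): PV = PMT₁ / (r − g) = 24,400 / (r − 0.0063) = $3,641,791.04.

$3,641,791.04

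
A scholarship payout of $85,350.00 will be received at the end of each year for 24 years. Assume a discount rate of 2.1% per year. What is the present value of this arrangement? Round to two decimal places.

This is an ordinary annuity: 24 payments of $85,350.00 at the end of each year.
Periodic rate r = 0.021 per year.
PV = PMT × [(1 − (1+r)^−n)/r] = 85,350 × [1 − (1+r)^−24] / r = $1,596,164.87

$1,596,164.87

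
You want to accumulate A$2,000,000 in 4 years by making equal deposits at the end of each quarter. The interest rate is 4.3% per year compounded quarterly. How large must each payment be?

A$115,227.05

Level ordinary annuity; solve FV = PMT × [((1+r)^n − 1)/r] for PMT.
Periodic rate r = 0.043/4 per quarter; n is counted in quarters.
With n = 16: PMT = 2,000,000 / ([((1+r)^n − 1)/r]) = A$115,227.05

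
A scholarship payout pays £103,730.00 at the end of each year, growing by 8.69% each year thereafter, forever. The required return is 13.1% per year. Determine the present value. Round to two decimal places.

£2,352,154.20

Periodic rate r = 0.131 per year.
Growing perpetuity (Gordon): PV = PMT₁ / (r − g) = 103,730 / (r − 0.0869) = £2,352,154.20.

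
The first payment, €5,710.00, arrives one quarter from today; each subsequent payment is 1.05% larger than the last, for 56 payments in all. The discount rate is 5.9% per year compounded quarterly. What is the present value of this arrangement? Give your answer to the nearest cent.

€281,409.33

Periodic rate r = 0.059/4 per quarter; n is counted in quarters.
Growing ordinary annuity: PV = PMT₁ × [1 − ((1+g)/(1+r))^n] / (r − g) = 5,710 × [1 − ((1+0.0105)/(1+r))^56] / (r − 0.0105) = €281,409.33.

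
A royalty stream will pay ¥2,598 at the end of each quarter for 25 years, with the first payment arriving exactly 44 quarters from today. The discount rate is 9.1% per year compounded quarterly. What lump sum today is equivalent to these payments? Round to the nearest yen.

¥38,831

Ordinary annuity of 100 payments, first payment at period 44.
Periodic rate r = 0.091/4 per quarter; n is counted in quarters.
The ordinary-annuity PV formula values the stream one period before the first payment (period 43); discount that back 43 periods:
PV₀ = 2,598 × [1 − (1+r)^−100] / r × (1+r)^−43 = ¥38,831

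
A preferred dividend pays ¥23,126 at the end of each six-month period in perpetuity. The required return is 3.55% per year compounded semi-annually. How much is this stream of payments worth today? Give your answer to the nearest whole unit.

Periodic rate r = 0.0355/2 per half-year.
Level perpetuity: PV = PMT / r = 23,126 / (0.0355/2) = ¥1,302,873.

¥1,302,873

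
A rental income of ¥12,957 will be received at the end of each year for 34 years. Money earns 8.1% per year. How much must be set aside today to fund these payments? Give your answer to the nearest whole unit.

¥148,640

This is an ordinary annuity: 34 payments of ¥12,957 at the end of each year.
Periodic rate r = 0.081 per year.
PV = PMT × [(1 − (1+r)^−n)/r] = 12,957 × [1 − (1+r)^−34] / r = ¥148,640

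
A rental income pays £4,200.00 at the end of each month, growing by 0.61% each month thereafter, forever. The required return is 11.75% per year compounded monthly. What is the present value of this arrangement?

Periodic rate r = 0.1175/12 per month.
Growing perpetuity (Gordon): PV = PMT₁ / (r − g) = 4,200 / (r − 0.0061) = £1,137,697.52.

£1,137,697.52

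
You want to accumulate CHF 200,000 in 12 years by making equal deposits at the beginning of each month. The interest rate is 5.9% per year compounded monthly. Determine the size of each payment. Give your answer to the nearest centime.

CHF 953.35

Level annuity due; solve FV = PMT × [((1+r)^n − 1)/r] × (1+r) for PMT.
Periodic rate r = 0.059/12 per month; n is counted in months.
With n = 144: PMT = 200,000 / ([((1+r)^n − 1)/r] × (1+r)) = CHF 953.35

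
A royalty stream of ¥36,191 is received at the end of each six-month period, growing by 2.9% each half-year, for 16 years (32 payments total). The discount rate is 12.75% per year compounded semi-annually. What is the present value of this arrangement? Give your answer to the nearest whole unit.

¥681,659

Periodic rate r = 0.1275/2 per half-year; n is counted in half-years.
Growing ordinary annuity: PV = PMT₁ × [1 − ((1+g)/(1+r))^n] / (r − g) = 36,191 × [1 − ((1+0.029)/(1+r))^32] / (r − 0.029) = ¥681,659.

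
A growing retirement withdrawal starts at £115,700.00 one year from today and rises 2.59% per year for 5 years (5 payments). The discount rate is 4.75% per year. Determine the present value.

£529,956.05

Periodic rate r = 0.0475 per year.
Growing ordinary annuity: PV = PMT₁ × [1 − ((1+g)/(1+r))^n] / (r − g) = 115,700 × [1 − ((1+0.0259)/(1+r))^5] / (r − 0.0259) = £529,956.05.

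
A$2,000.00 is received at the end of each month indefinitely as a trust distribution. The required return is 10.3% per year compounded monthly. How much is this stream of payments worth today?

Periodic rate r = 0.103/12 per month.
Level perpetuity: PV = PMT / r = 2,000 / (0.103/12) = A$233,009.71.

A$233,009.71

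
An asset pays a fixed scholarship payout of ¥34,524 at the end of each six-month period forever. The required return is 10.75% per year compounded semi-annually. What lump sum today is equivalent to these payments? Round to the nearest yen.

Periodic rate r = 0.1075/2 per half-year.
Level perpetuity: PV = PMT / r = 34,524 / (0.1075/2) = ¥642,307.

¥642,307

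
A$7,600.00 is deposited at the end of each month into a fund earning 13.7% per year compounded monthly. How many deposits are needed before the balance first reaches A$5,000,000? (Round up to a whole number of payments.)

Periodic rate r = 0.137/12 per month; n is counted in months.
Ordinary annuity FV: 5,000,000 = 7,600 × [((1+r)^n − 1)/r].
(1+r)^n = 1 + 5,000,000 × r / 7,600, so n = ln(1 + 5,000,000·r/7,600) / ln(1+r) = 188.63.
Round up to a whole number of payments: n = 189.

189 payments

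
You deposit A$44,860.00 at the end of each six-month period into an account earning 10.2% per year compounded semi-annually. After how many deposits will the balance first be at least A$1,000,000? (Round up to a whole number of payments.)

Periodic rate r = 0.102/2 per half-year; n is counted in half-years.
Ordinary annuity FV: 1,000,000 = 44,860 × [((1+r)^n − 1)/r].
(1+r)^n = 1 + 1,000,000 × r / 44,860, so n = ln(1 + 1,000,000·r/44,860) / ln(1+r) = 15.27.
Round up to a whole number of payments: n = 16.

16 payments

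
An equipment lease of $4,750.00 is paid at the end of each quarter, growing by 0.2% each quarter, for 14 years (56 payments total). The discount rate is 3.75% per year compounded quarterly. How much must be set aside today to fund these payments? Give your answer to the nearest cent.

Periodic rate r = 0.0375/4 per quarter; n is counted in quarters.
Growing ordinary annuity: PV = PMT₁ × [1 − ((1+g)/(1+r))^n] / (r − g) = 4,750 × [1 − ((1+0.002)/(1+r))^56] / (r − 0.002) = $216,916.70.

$216,916.70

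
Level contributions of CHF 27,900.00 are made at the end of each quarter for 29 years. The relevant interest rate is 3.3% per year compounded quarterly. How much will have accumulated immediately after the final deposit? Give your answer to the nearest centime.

This is an ordinary annuity: 116 deposits of CHF 27,900.00 at the end of each quarter.
Periodic rate r = 0.033/4 per quarter; n is counted in quarters.
FV = PMT × [((1+r)^n − 1)/r] = 27,900 × [(1+r)^116 − 1] / r = CHF 5,389,502.99

CHF 5,389,502.99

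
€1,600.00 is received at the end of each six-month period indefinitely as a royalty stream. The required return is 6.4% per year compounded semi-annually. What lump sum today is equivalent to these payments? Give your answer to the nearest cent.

€50,000.00

Periodic rate r = 0.064/2 per half-year.
Level perpetuity: PV = PMT / r = 1,600 / (0.064/2) = €50,000.00.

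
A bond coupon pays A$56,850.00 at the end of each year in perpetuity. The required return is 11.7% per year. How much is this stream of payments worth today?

A$485,897.44

Periodic rate r = 0.117 per year.
Level perpetuity: PV = PMT / r = 56,850 / (0.117) = A$485,897.44.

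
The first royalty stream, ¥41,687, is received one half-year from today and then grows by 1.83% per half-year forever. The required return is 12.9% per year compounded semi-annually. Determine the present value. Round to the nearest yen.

¥902,316

Periodic rate r = 0.129/2 per half-year.
Growing perpetuity (Gordon): PV = PMT₁ / (r − g) = 41,687 / (r − 0.0183) = ¥902,316.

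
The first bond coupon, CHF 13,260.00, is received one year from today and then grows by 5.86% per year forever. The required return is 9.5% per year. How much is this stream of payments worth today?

Periodic rate r = 0.095 per year.
Growing perpetuity (Gordon): PV = PMT₁ / (r − g) = 13,260 / (r − 0.0586) = CHF 364,285.71.

CHF 364,285.71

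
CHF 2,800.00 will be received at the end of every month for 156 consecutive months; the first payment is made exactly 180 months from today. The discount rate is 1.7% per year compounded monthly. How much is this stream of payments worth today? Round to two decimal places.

Ordinary annuity of 156 payments, first payment at period 180.
Periodic rate r = 0.017/12 per month; n is counted in months.
The ordinary-annuity PV formula values the stream one period before the first payment (period 179); discount that back 179 periods:
PV₀ = 2,800 × [1 − (1+r)^−156] / r × (1+r)^−179 = CHF 303,983.42

CHF 303,983.42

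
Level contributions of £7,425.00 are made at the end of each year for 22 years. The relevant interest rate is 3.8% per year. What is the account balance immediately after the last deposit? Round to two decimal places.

£248,474.08

This is an ordinary annuity: 22 deposits of £7,425.00 at the end of each year.
Periodic rate r = 0.038 per year.
FV = PMT × [((1+r)^n − 1)/r] = 7,425 × [(1+r)^22 − 1] / r = £248,474.08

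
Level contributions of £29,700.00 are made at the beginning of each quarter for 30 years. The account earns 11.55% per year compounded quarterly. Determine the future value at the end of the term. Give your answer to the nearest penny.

£31,160,637.90

This is an annuity due: 120 deposits of £29,700.00 at the beginning of each quarter.
Periodic rate r = 0.1155/4 per quarter; n is counted in quarters.
FV = PMT × [((1+r)^n − 1)/r] × (1+r) = 29,700 × [(1+r)^120 − 1] / r × (1+r) = £31,160,637.90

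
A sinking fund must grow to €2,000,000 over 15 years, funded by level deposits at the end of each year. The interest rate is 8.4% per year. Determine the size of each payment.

€71,396.88

Level ordinary annuity; solve FV = PMT × [((1+r)^n − 1)/r] for PMT.
Periodic rate r = 0.084 per year.
With n = 15: PMT = 2,000,000 / ([((1+r)^n − 1)/r]) = €71,396.88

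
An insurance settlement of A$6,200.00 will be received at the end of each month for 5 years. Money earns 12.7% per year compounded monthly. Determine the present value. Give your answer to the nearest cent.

A$274,338.77

This is an ordinary annuity: 60 payments of A$6,200.00 at the end of each month.
Periodic rate r = 0.127/12 per month; n is counted in months.
PV = PMT × [(1 − (1+r)^−n)/r] = 6,200 × [1 − (1+r)^−60] / r = A$274,338.77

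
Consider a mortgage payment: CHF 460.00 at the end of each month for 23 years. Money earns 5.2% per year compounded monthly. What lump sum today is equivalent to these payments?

CHF 73,969.72

This is an ordinary annuity: 276 payments of CHF 460.00 at the end of each month.
Periodic rate r = 0.052/12 per month; n is counted in months.
PV = PMT × [(1 − (1+r)^−n)/r] = 460 × [1 − (1+r)^−276] / r = CHF 73,969.72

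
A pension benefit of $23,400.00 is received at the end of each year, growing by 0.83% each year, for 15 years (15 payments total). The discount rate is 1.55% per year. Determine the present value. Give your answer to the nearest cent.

Periodic rate r = 0.0155 per year.
Growing ordinary annuity: PV = PMT₁ × [1 − ((1+g)/(1+r))^n] / (r − g) = 23,400 × [1 − ((1+0.0083)/(1+r))^15] / (r − 0.0083) = $329,004.06.

$329,004.06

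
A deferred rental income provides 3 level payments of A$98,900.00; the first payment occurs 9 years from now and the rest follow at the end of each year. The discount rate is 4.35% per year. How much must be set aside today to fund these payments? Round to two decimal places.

Ordinary annuity of 3 payments, first payment at period 9.
Periodic rate r = 0.0435 per year.
The ordinary-annuity PV formula values the stream one period before the first payment (period 8); discount that back 8 periods:
PV₀ = 98,900 × [1 − (1+r)^−3] / r × (1+r)^−8 = A$193,934.67

A$193,934.67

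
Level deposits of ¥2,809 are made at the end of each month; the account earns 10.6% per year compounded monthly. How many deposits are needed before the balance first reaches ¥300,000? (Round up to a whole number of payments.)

Periodic rate r = 0.106/12 per month; n is counted in months.
Ordinary annuity FV: 300,000 = 2,809 × [((1+r)^n − 1)/r].
(1+r)^n = 1 + 300,000 × r / 2,809, so n = ln(1 + 300,000·r/2,809) / ln(1+r) = 75.55.
Round up to a whole number of payments: n = 76.

76 payments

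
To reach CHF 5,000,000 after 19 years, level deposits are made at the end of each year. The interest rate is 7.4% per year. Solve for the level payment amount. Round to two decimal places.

CHF 128,372.79

Level ordinary annuity; solve FV = PMT × [((1+r)^n − 1)/r] for PMT.
Periodic rate r = 0.074 per year.
With n = 19: PMT = 5,000,000 / ([((1+r)^n − 1)/r]) = CHF 128,372.79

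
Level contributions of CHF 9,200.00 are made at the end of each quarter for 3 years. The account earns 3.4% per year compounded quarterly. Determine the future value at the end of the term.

CHF 115,710.27

This is an ordinary annuity: 12 deposits of CHF 9,200.00 at the end of each quarter.
Periodic rate r = 0.034/4 per quarter; n is counted in quarters.
FV = PMT × [((1+r)^n − 1)/r] = 9,200 × [(1+r)^12 − 1] / r = CHF 115,710.27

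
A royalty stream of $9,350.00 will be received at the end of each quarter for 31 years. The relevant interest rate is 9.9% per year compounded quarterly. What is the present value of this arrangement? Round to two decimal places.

This is an ordinary annuity: 124 payments of $9,350.00 at the end of each quarter.
Periodic rate r = 0.099/4 per quarter; n is counted in quarters.
PV = PMT × [(1 − (1+r)^−n)/r] = 9,350 × [1 − (1+r)^−124] / r = $359,555.05

$359,555.05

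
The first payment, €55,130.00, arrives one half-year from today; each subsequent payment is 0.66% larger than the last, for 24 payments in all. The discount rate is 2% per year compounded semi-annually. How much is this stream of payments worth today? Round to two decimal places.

Periodic rate r = 0.02/2 per half-year; n is counted in half-years.
Growing ordinary annuity: PV = PMT₁ × [1 − ((1+g)/(1+r))^n] / (r − g) = 55,130 × [1 − ((1+0.0066)/(1+r))^24] / (r − 0.0066) = €1,260,535.31.

€1,260,535.31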